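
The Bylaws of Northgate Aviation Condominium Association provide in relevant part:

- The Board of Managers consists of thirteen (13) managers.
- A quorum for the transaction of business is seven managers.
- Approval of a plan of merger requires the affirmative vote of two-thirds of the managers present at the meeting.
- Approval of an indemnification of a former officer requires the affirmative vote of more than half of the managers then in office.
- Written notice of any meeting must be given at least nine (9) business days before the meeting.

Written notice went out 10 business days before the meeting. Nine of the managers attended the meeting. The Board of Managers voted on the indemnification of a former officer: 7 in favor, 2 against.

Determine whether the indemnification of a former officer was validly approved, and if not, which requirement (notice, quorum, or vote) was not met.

Notice: 10 business days given; 9 required (10 ≥ 9). Satisfied.
Quorum: 9 present; quorum is 7. Satisfied.
Vote: the indemnification of a former officer requires a majority of the managers then in office (13). A majority of 13 is 7, so 7 affirmative votes are needed; 7 voted in favor. Satisfied.

Valid — all requirements satisfied.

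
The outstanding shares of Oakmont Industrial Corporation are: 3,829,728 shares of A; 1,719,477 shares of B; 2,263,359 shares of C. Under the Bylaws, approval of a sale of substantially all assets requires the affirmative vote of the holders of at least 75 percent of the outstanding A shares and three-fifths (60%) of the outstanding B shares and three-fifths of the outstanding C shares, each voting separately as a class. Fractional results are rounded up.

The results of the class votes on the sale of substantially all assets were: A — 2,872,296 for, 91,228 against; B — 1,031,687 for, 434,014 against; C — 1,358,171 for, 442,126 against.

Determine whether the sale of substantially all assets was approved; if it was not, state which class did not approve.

A: 3/4 of 3829728 = 2872296; 2,872,296 required, 2,872,296 in favor — approved.
B: 3/5 of 1719477 = 1031686.20, rounded up to 1031687; 1,031,687 required, 1,031,687 in favor — approved.
C: 3/5 of 2263359 = 1358015.40, rounded up to 1358016; 1,358,016 required, 1,358,171 in favor — approved.

Approved — every class gave the required vote.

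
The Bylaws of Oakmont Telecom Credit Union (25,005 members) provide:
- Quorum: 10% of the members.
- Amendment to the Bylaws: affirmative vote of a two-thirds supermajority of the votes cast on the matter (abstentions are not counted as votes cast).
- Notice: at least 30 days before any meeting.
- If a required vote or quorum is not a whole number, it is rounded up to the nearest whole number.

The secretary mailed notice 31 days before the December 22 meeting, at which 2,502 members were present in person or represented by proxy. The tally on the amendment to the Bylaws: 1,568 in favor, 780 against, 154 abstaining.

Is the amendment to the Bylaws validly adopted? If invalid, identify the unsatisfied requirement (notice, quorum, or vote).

Valid — all requirements satisfied.

Notice: 31 days given; 30 required. Satisfied.
Quorum: 10% of 25,005 = 2,500.50, rounded up to 2,501; 2,502 present. Satisfied.
Vote: requires two-thirds of the votes cast (2,502 − 154 abstaining = 2,348); 2/3 of 2348 = 1565.33, rounded up to 1566, so 1,566 needed; 1,568 in favor. Satisfied.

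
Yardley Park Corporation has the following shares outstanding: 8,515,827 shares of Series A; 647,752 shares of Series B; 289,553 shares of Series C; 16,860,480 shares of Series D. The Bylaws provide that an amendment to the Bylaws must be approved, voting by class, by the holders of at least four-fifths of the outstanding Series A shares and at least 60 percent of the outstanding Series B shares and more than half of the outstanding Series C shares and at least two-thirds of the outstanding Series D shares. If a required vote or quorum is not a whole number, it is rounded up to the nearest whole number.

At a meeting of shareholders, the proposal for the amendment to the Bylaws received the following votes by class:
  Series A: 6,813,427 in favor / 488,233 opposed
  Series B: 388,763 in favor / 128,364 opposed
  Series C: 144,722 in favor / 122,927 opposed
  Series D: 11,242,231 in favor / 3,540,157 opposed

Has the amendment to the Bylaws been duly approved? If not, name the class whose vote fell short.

Not approved — the Series C shares did not give the required vote.

Series A: 4/5 of 8515827 = 6812661.60, rounded up to 6812662; 6,812,662 required, 6,813,427 in favor — approved.
Series B: 3/5 of 647752 = 388651.20, rounded up to 388652; 388,652 required, 388,763 in favor — approved.
Series C: a majority of 289553 is 144777; 144,777 required, 144,722 in favor — not approved.
Series D: 2/3 of 16860480 = 11240320; 11,240,320 required, 11,242,231 in favor — approved.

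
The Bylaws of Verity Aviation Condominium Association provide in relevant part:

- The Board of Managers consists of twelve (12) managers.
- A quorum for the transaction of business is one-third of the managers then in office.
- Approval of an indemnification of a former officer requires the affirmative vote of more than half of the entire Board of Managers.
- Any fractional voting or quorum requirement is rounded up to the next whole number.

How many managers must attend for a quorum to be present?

4

1/3 of 12 = 4.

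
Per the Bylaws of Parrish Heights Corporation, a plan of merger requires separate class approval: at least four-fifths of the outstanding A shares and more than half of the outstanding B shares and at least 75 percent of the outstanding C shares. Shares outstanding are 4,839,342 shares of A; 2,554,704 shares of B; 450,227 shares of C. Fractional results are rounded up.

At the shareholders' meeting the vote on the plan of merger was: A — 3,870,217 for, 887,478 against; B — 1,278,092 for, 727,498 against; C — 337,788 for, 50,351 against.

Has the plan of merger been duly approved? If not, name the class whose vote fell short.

Not approved — the A shares did not give the required vote.

A: 4/5 of 4839342 = 3871473.60, rounded up to 3871474; 3,871,474 required, 3,870,217 in favor — not approved.
B: a majority of 2554704 is 1277353; 1,277,353 required, 1,278,092 in favor — approved.
C: 3/4 of 450227 = 337670.25, rounded up to 337671; 337,671 required, 337,788 in favor — approved.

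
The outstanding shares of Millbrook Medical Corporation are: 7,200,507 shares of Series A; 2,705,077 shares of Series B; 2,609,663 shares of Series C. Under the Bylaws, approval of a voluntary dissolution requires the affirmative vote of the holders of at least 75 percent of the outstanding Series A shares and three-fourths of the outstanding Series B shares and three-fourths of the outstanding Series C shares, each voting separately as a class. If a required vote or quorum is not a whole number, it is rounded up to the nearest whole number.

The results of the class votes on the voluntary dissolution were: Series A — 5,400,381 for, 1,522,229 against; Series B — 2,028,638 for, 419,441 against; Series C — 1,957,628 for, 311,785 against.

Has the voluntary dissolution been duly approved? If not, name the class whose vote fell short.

Series A: 3/4 of 7200507 = 5400380.25, rounded up to 5400381; 5,400,381 required, 5,400,381 in favor — approved.
Series B: 3/4 of 2705077 = 2028807.75, rounded up to 2028808; 2,028,808 required, 2,028,638 in favor — not approved.
Series C: 3/4 of 2609663 = 1957247.25, rounded up to 1957248; 1,957,248 required, 1,957,628 in favor — approved.

Not approved — the Series B shares did not give the required vote.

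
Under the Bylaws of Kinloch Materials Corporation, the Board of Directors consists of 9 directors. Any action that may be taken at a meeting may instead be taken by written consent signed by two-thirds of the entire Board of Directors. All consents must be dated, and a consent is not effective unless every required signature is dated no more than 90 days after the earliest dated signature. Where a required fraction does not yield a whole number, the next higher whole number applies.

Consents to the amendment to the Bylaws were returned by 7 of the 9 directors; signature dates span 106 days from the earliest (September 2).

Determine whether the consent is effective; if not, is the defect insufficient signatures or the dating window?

Signatures required: two-thirds of 9 — 2/3 of 9 = 6, so 6 needed; 7 signed. Sufficient.
Dating window: the latest signature is 106 days after the earliest; the limit is 90 days. Outside the window.

Not effective — dating-window requirement not satisfied.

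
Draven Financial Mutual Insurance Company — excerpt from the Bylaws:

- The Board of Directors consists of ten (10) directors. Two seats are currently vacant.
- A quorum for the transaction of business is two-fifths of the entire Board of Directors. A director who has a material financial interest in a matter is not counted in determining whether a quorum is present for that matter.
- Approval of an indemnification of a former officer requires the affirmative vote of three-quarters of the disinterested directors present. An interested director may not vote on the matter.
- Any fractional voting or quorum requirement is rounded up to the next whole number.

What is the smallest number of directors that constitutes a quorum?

4

2/5 of 10 = 4.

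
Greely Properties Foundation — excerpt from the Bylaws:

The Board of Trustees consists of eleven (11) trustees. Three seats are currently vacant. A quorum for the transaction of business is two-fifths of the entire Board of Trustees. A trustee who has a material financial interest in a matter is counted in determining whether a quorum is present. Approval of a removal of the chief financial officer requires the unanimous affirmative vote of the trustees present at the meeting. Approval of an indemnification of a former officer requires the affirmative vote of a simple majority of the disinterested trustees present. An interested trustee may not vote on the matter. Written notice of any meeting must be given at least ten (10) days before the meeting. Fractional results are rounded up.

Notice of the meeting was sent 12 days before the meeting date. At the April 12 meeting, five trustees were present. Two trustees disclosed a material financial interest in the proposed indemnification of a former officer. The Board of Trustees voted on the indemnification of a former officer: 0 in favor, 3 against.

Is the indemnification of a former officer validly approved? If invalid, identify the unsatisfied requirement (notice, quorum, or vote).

Invalid — vote requirement not satisfied.

Notice: 12 days given; 10 required (12 ≥ 10). Satisfied.
Quorum: 5 present (interested trustees count toward quorum); quorum is 5. Satisfied.
Vote: the indemnification of a former officer requires a majority of the disinterested trustees present (5 − 2 = 3). A majority of 3 is 2, so 2 affirmative votes are needed; 0 voted in favor. Not satisfied.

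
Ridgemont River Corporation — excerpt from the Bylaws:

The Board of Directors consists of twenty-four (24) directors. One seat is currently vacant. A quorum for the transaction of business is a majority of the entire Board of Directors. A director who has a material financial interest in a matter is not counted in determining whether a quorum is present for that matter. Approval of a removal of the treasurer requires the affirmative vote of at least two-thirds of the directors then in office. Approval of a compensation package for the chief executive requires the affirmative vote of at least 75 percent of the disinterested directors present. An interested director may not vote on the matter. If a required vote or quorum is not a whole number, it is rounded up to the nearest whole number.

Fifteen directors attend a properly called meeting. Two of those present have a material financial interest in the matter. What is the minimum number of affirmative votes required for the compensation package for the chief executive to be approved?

10

The compensation package for the chief executive requires three-fourths of the disinterested directors present (15 − 2 = 13).
3/4 of 13 = 9.75, rounded up to 10.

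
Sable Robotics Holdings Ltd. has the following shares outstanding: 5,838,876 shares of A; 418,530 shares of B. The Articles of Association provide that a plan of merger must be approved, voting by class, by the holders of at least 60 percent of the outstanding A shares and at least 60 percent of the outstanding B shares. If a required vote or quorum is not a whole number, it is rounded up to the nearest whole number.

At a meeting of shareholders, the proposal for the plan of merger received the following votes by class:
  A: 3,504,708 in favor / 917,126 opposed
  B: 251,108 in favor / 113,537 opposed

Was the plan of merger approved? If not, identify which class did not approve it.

A: 3/5 of 5838876 = 3503325.60, rounded up to 3503326; 3,503,326 required, 3,504,708 in favor — approved.
B: 3/5 of 418530 = 251118; 251,118 required, 251,108 in favor — not approved.

Not approved — the B shares did not give the required vote.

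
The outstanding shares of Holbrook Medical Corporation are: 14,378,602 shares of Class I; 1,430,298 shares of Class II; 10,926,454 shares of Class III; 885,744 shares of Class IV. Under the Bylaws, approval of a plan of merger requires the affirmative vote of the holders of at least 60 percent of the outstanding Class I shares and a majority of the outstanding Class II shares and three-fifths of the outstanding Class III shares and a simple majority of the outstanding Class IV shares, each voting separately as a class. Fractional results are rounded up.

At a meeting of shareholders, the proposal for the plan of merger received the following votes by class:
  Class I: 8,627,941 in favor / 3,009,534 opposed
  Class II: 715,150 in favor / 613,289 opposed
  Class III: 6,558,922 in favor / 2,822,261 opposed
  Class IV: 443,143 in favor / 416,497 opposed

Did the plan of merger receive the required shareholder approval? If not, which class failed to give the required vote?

Approved — every class gave the required vote.

Class I: 3/5 of 14378602 = 8627161.20, rounded up to 8627162; 8,627,162 required, 8,627,941 in favor — approved.
Class II: a majority of 1430298 is 715150; 715,150 required, 715,150 in favor — approved.
Class III: 3/5 of 10926454 = 6555872.40, rounded up to 6555873; 6,555,873 required, 6,558,922 in favor — approved.
Class IV: a majority of 885744 is 442873; 442,873 required, 443,143 in favor — approved.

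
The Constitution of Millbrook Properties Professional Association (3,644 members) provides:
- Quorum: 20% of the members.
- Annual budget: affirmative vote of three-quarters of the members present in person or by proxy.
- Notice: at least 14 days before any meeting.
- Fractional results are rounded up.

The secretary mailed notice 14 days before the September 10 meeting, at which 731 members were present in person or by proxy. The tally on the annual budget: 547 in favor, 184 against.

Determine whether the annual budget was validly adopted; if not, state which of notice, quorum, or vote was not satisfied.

Notice: 14 days given; 14 required. Satisfied.
Quorum: 20% of 3,644 = 728.80, rounded up to 729; 731 present. Satisfied.
Vote: requires three-fourths of those present (731); 3/4 of 731 = 548.25, rounded up to 549, so 549 needed; 547 in favor. Not satisfied.

Invalid — vote requirement not satisfied.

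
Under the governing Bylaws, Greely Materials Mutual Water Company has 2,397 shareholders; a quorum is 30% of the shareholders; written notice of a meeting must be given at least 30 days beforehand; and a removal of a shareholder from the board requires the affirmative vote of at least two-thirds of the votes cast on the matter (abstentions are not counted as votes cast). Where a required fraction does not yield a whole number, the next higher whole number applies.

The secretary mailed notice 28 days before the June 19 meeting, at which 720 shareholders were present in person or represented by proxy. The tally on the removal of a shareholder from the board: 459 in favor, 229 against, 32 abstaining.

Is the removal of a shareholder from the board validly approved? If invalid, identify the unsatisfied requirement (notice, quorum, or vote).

Notice: 28 days given; 30 required. Not satisfied.
Quorum: 30% of 2,397 = 719.10, rounded up to 720; 720 present. Satisfied.
Vote: requires two-thirds of the votes cast (720 − 32 abstaining = 688); 2/3 of 688 = 458.67, rounded up to 459, so 459 needed; 459 in favor. Satisfied.

Invalid — notice requirement not satisfied.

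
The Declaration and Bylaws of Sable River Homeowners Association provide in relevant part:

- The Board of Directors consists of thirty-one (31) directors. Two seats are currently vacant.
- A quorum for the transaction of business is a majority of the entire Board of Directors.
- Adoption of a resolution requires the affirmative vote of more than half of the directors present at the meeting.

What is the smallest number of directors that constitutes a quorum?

A majority of 31 is 16.

16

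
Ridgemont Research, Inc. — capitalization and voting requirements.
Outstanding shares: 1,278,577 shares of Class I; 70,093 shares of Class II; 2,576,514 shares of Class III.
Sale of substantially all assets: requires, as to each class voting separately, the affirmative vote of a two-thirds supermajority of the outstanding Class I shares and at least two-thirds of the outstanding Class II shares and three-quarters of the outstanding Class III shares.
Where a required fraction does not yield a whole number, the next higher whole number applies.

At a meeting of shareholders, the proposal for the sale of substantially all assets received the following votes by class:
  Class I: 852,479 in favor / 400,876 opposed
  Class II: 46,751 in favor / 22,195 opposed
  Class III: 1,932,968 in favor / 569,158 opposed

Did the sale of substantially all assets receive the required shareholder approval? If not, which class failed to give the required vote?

Class I: 2/3 of 1278577 = 852384.67, rounded up to 852385; 852,385 required, 852,479 in favor — approved.
Class II: 2/3 of 70093 = 46728.67, rounded up to 46729; 46,729 required, 46,751 in favor — approved.
Class III: 3/4 of 2576514 = 1932385.50, rounded up to 1932386; 1,932,386 required, 1,932,968 in favor — approved.

Approved — every class gave the required vote.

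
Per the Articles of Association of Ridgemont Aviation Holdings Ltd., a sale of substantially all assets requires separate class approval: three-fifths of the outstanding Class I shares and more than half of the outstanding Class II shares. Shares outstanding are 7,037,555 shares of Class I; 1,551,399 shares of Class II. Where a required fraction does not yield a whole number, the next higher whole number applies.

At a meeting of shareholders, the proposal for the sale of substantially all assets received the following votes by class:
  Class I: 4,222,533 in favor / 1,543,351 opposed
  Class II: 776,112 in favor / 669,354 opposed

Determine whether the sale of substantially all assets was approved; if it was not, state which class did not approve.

Approved — every class gave the required vote.

Class I: 3/5 of 7037555 = 4222533; 4,222,533 required, 4,222,533 in favor — approved.
Class II: a majority of 1551399 is 775700; 775,700 required, 776,112 in favor — approved.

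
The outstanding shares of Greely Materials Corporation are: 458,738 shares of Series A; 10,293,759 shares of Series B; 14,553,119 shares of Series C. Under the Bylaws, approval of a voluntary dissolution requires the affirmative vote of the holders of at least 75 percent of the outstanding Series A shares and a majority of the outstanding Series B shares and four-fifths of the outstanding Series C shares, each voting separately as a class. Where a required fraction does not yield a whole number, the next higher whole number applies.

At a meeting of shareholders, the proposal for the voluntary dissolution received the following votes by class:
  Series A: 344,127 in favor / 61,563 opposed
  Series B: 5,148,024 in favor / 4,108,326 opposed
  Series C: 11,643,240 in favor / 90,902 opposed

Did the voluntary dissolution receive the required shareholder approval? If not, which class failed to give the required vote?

Approved — every class gave the required vote.

Series A: 3/4 of 458738 = 344053.50, rounded up to 344054; 344,054 required, 344,127 in favor — approved.
Series B: a majority of 10293759 is 5146880; 5,146,880 required, 5,148,024 in favor — approved.
Series C: 4/5 of 14553119 = 11642495.20, rounded up to 11642496; 11,642,496 required, 11,643,240 in favor — approved.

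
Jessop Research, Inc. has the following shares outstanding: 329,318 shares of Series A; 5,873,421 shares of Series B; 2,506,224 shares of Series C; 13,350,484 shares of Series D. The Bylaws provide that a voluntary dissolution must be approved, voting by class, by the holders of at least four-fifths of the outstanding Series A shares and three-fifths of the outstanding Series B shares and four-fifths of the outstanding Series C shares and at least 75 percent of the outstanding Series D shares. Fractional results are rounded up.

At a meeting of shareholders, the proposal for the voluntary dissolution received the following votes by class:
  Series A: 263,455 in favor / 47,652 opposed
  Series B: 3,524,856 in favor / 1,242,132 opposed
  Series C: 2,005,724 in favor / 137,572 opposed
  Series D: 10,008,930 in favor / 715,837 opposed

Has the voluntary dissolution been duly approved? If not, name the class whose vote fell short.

Series A: 4/5 of 329318 = 263454.40, rounded up to 263455; 263,455 required, 263,455 in favor — approved.
Series B: 3/5 of 5873421 = 3524052.60, rounded up to 3524053; 3,524,053 required, 3,524,856 in favor — approved.
Series C: 4/5 of 2506224 = 2004979.20, rounded up to 2004980; 2,004,980 required, 2,005,724 in favor — approved.
Series D: 3/4 of 13350484 = 10012863; 10,012,863 required, 10,008,930 in favor — not approved.

Not approved — the Series D shares did not give the required vote.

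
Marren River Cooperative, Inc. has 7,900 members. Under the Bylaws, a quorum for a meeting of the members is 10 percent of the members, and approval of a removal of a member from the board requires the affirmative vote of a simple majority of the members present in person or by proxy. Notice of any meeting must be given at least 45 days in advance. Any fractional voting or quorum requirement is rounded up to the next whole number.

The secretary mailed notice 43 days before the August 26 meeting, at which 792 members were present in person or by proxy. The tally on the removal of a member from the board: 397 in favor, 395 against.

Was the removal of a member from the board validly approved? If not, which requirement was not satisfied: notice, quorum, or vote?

Notice: 43 days given; 45 required. Not satisfied.
Quorum: 10% of 7,900 = 790; 792 present. Satisfied.
Vote: requires a majority of those present (792); a majority of 792 is 397, so 397 needed; 397 in favor. Satisfied.

Invalid — notice requirement not satisfied.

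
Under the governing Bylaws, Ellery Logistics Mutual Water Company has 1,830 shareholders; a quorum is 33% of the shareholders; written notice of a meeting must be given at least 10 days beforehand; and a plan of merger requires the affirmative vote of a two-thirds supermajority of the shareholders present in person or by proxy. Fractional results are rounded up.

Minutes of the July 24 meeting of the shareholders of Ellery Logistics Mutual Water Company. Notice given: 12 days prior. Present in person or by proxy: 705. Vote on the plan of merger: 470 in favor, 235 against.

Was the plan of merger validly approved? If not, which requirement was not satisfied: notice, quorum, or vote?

Notice: 12 days given; 10 required. Satisfied.
Quorum: 33% of 1,830 = 603.90, rounded up to 604; 705 present. Satisfied.
Vote: requires two-thirds of those present (705); 2/3 of 705 = 470, so 470 needed; 470 in favor. Satisfied.

Valid — all requirements satisfied.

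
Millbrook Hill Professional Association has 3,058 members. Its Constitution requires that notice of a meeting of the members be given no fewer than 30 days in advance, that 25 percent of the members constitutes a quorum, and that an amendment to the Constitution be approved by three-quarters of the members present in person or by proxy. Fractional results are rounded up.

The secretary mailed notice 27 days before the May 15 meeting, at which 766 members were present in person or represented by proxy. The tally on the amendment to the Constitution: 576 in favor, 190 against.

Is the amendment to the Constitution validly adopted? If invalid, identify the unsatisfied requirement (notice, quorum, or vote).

Notice: 27 days given; 30 required. Not satisfied.
Quorum: 25% of 3,058 = 764.50, rounded up to 765; 766 present. Satisfied.
Vote: requires three-fourths of those present (766); 3/4 of 766 = 574.50, rounded up to 575, so 575 needed; 576 in favor. Satisfied.

Invalid — notice requirement not satisfied.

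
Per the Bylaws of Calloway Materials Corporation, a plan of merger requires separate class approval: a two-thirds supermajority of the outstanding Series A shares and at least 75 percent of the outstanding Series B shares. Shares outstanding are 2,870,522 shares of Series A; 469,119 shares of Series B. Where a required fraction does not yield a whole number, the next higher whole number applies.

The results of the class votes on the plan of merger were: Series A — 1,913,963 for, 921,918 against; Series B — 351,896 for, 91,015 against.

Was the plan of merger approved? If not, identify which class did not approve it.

Approved — every class gave the required vote.

Series A: 2/3 of 2870522 = 1913681.33, rounded up to 1913682; 1,913,682 required, 1,913,963 in favor — approved.
Series B: 3/4 of 469119 = 351839.25, rounded up to 351840; 351,840 required, 351,896 in favor — approved.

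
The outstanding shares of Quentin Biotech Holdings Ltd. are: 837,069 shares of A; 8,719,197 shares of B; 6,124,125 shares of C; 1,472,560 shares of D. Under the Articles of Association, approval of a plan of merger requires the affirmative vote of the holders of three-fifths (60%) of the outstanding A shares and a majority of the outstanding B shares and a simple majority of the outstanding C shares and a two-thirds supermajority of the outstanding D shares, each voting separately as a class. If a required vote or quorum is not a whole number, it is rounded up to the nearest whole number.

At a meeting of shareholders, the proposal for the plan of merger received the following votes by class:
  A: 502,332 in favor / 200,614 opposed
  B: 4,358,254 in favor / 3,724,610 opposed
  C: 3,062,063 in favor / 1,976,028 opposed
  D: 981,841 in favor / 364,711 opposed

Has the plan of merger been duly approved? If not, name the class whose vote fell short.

A: 3/5 of 837069 = 502241.40, rounded up to 502242; 502,242 required, 502,332 in favor — approved.
B: a majority of 8719197 is 4359599; 4,359,599 required, 4,358,254 in favor — not approved.
C: a majority of 6124125 is 3062063; 3,062,063 required, 3,062,063 in favor — approved.
D: 2/3 of 1472560 = 981706.67, rounded up to 981707; 981,707 required, 981,841 in favor — approved.

Not approved — the B shares did not give the required vote.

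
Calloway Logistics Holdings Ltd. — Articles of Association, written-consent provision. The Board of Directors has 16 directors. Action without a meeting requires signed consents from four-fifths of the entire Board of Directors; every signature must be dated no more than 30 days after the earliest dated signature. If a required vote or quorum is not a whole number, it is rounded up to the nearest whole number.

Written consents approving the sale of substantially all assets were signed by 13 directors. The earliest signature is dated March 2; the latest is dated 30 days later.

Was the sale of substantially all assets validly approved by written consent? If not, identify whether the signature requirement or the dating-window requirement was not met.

Signatures required: four-fifths of 16 — 4/5 of 16 = 12.80, rounded up to 13, so 13 needed; 13 signed. Sufficient.
Dating window: the latest signature is 30 days after the earliest; the limit is 30 days. Within the window.

Effective — both the signature and dating-window requirements are satisfied.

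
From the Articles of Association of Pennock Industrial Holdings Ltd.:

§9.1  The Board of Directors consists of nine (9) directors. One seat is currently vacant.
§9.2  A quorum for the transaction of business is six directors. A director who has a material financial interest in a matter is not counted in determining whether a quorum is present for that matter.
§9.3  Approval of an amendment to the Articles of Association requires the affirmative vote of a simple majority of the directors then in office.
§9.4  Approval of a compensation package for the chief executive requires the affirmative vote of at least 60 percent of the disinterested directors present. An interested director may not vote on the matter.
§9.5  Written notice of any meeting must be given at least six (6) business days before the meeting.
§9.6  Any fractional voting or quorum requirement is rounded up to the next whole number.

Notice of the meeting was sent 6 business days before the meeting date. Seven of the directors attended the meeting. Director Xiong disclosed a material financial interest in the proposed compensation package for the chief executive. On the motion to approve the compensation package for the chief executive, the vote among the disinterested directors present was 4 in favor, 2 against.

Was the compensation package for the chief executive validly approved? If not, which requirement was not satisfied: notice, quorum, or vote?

Valid — all requirements satisfied.

Notice: 6 business days given; 6 required (6 ≥ 6). Satisfied.
Quorum: 7 present, but the 1 interested director does not count, leaving 6. Quorum is 6. Satisfied.
Vote: the compensation package for the chief executive requires three-fifths of the disinterested directors present (7 − 1 = 6). 3/5 of 6 = 3.60, rounded up to 4, so 4 affirmative votes are needed; 4 voted in favor. Satisfied.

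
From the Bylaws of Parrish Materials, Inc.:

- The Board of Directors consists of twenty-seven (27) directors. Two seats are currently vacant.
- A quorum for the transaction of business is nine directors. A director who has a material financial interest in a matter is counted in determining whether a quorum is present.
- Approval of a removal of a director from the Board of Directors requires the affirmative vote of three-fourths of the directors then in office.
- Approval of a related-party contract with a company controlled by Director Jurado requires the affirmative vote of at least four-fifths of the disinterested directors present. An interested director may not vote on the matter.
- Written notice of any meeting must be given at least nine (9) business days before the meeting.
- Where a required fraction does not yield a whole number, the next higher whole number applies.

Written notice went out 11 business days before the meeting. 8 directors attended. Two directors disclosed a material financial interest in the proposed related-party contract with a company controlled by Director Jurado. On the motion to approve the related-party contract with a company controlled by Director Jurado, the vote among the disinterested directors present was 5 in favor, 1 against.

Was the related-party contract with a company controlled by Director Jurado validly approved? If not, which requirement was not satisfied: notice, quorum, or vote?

Invalid — quorum requirement not satisfied.

Notice: 11 business days given; 9 required (11 ≥ 9). Satisfied.
Quorum: 8 present (interested directors count toward quorum); quorum is 9. Not satisfied.
Vote: the related-party contract with a company controlled by Director Jurado requires four-fifths of the disinterested directors present (8 − 2 = 6). 4/5 of 6 = 4.80, rounded up to 5, so 5 affirmative votes are needed; 5 voted in favor. Satisfied. (Moot — without a quorum no business can be validly transacted.)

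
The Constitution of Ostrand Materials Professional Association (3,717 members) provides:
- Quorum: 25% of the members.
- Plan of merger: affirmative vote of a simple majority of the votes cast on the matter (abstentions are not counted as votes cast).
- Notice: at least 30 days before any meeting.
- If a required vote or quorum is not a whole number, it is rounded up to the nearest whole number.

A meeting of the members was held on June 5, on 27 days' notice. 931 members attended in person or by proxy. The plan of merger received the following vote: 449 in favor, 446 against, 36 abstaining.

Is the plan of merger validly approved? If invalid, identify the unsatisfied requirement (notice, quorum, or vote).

Notice: 27 days given; 30 required. Not satisfied.
Quorum: 25% of 3,717 = 929.25, rounded up to 930; 931 present. Satisfied.
Vote: requires a majority of the votes cast (931 − 36 abstaining = 895); a majority of 895 is 448, so 448 needed; 449 in favor. Satisfied.

Invalid — notice requirement not satisfied.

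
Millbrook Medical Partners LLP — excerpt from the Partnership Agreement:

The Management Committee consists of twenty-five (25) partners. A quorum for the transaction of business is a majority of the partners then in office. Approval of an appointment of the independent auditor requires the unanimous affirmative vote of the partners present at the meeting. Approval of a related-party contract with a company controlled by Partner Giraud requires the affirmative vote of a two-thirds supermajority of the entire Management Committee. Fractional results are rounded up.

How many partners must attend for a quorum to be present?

13

A majority of 25 is 13.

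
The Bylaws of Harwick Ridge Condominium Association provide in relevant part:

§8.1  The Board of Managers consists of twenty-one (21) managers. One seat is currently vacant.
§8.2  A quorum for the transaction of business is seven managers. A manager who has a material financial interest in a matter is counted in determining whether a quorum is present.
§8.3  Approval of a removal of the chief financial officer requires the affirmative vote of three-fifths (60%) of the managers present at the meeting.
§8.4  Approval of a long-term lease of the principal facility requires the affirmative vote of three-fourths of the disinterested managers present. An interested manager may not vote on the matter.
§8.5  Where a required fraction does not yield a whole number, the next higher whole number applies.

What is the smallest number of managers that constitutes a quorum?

The quorum is fixed at 7.

7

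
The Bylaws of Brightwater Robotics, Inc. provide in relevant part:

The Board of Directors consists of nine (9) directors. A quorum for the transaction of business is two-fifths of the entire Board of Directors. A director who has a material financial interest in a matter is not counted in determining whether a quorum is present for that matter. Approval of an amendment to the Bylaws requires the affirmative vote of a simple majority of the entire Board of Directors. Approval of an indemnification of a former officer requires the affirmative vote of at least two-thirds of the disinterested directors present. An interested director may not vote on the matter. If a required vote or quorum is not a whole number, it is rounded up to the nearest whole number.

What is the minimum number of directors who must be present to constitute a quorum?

2/5 of 9 = 3.60, rounded up to 4.

4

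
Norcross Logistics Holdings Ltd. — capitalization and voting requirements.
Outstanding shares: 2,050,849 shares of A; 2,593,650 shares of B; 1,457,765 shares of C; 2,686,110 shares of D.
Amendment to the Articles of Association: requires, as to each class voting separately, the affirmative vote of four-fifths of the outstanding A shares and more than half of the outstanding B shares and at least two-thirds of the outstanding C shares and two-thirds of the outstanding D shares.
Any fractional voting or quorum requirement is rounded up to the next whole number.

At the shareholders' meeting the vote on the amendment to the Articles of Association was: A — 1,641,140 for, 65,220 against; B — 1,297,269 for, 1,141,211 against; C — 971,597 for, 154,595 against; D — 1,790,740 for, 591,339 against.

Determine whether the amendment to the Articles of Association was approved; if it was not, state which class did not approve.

A: 4/5 of 2050849 = 1640679.20, rounded up to 1640680; 1,640,680 required, 1,641,140 in favor — approved.
B: a majority of 2593650 is 1296826; 1,296,826 required, 1,297,269 in favor — approved.
C: 2/3 of 1457765 = 971843.33, rounded up to 971844; 971,844 required, 971,597 in favor — not approved.
D: 2/3 of 2686110 = 1790740; 1,790,740 required, 1,790,740 in favor — approved.

Not approved — the C shares did not give the required vote.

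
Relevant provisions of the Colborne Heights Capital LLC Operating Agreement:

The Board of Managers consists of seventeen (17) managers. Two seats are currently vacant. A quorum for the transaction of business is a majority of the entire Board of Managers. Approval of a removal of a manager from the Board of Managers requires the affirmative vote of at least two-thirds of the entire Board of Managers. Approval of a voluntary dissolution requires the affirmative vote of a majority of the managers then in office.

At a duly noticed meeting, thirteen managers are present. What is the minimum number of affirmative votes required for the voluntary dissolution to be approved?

The voluntary dissolution requires a majority of the managers then in office (15).
A majority of 15 is 8.

8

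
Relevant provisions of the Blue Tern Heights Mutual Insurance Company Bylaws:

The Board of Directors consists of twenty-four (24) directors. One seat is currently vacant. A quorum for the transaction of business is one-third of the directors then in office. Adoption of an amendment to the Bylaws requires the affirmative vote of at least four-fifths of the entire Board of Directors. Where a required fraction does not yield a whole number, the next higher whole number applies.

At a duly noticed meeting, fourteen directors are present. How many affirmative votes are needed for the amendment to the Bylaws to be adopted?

20

The amendment to the Bylaws requires four-fifths of the entire Board of Directors (24).
4/5 of 24 = 19.20, rounded up to 20.
(Only 14 can vote, so the amendment to the Bylaws cannot pass at this meeting, but the required vote is still 20.)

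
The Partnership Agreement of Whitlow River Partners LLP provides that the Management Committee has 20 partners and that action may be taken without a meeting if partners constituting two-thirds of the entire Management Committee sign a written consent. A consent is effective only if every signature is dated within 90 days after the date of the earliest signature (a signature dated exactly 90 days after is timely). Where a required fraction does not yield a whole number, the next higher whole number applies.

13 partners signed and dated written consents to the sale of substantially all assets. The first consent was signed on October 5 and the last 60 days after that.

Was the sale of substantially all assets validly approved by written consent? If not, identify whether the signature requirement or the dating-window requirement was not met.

Not effective — insufficient signatures.

Signatures required: two-thirds of 20 — 2/3 of 20 = 13.33, rounded up to 14, so 14 needed; 13 signed. Insufficient.
Dating window: the latest signature is 60 days after the earliest; the limit is 90 days. Within the window.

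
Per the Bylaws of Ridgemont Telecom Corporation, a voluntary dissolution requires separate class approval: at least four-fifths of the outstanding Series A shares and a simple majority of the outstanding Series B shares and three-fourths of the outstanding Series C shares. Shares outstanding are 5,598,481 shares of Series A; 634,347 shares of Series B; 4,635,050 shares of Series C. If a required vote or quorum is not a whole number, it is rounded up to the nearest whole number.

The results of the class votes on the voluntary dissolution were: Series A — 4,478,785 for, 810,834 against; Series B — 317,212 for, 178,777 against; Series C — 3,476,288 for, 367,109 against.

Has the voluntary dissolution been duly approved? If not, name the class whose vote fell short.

Series A: 4/5 of 5598481 = 4478784.80, rounded up to 4478785; 4,478,785 required, 4,478,785 in favor — approved.
Series B: a majority of 634347 is 317174; 317,174 required, 317,212 in favor — approved.
Series C: 3/4 of 4635050 = 3476287.50, rounded up to 3476288; 3,476,288 required, 3,476,288 in favor — approved.

Approved — every class gave the required vote.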